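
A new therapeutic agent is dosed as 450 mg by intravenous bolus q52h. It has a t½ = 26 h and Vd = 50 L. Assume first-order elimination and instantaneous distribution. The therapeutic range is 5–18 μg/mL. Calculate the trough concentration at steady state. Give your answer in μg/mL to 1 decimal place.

3.0 μg/mL

τ = 52 h = 2 half-lives, so f = (1/2)^2 = 0.25.
Accumulation ratio R = 1/(1 − f) = 1/0.75 = 4/3.
Single-dose peak C₀ = D/Vd = 450/50 = 9 μg/mL.
Steady-state peak Cmax,ss = C₀·R = 9 × 4/3 ≈ 12.000 μg/mL.
Steady-state trough Cmin,ss = Cmax,ss·f ≈ 12.000 × 0.25 ≈ 3.000 μg/mL.
Trough 3.0 μg/mL vs MEC 5 μg/mL: subtherapeutic.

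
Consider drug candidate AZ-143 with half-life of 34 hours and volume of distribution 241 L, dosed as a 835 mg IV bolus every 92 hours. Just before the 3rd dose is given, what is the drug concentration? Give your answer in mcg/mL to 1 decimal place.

f = (1/2)^(τ/t½) = (1/2)^(92/34) ≈ 0.1533.
C₀ = D/Vd = 835/241 ≈ 3.465 mcg/mL.
Before the 3rd dose, 2 doses have been given. Superposition: Cmin = C₀·(f + f²).
≈ 3.465 × (0.1533 + 0.0235) ≈ 3.465 × 0.1768 ≈ 0.613 mcg/mL.

0.6 mcg/mL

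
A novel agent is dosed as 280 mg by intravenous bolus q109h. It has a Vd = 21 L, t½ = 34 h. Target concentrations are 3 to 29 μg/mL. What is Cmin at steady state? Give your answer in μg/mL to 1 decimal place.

τ/t½ = 109/34 ≈ 3.2059, so fraction remaining f = (1/2)^(109/34) ≈ 0.1084.
Accumulation ratio R = 1/(1 − f) ≈ 1/0.8916 ≈ 1.1216.
Each bolus raises the concentration by D/Vd = 280/21 ≈ 13.333 μg/mL.
Cmax,ss = C₀/(1 − f) ≈ 13.333/0.8916 ≈ 14.954 μg/mL.
One interval later, Cmin,ss = Cmax,ss·e^(−kτ) ≈ 14.954 × 0.1084 ≈ 1.621 μg/mL.
Trough 1.6 μg/mL vs MEC 3 μg/mL: subtherapeutic.

1.6 μg/mL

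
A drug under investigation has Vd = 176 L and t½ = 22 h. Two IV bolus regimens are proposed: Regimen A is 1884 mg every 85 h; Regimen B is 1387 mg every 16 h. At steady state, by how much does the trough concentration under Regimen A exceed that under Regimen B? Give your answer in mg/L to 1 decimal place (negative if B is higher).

-11.2 mg/L

Regimen A: f = (1/2)^(85/22) ≈ 0.0687; Cmin,ss = (1884/176)·f/(1−f) ≈ 0.790 mg/L.
Regimen B: f = (1/2)^(16/22) ≈ 0.6040; Cmin,ss = (1387/176)·f/(1−f) ≈ 12.020 mg/L.
Difference ≈ 0.790 − 12.020 ≈ -11.230 mg/L.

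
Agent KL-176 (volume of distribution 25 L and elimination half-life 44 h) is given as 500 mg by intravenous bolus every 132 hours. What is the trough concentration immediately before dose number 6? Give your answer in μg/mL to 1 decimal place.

2.9 μg/mL

f = (1/2)^(τ/t½) = (1/2)^(132/44) ≈ 0.1250.
C₀ = D/Vd = 500/25 ≈ 20.000 μg/mL.
Before the 6th dose, 5 doses have been given. Superposition: Cmin = C₀·(f + f² + … + f^5).
≈ 20.000 × (0.1250 + 0.0156 + 0.0020 + 0.0002 + 0.0000) ≈ 20.000 × 0.1428 ≈ 2.856 μg/mL.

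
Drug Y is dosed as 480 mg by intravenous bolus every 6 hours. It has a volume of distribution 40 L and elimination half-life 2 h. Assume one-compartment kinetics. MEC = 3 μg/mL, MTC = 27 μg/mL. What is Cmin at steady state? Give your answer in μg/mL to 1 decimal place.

τ = 6 h = 3 half-lives, so f = (1/2)^3 = 0.125.
Accumulation ratio R = 1/(1 − f) = 1/0.875 = 8/7.
Single-dose peak C₀ = D/Vd = 480/40 = 12 μg/mL.
Steady-state peak Cmax,ss = C₀·R = 12 × 8/7 ≈ 13.714 μg/mL.
Steady-state trough Cmin,ss = Cmax,ss·f ≈ 13.714 × 0.125 ≈ 1.714 μg/mL.
Trough 1.7 μg/mL vs MEC 3 μg/mL: subtherapeutic.

1.7 μg/mL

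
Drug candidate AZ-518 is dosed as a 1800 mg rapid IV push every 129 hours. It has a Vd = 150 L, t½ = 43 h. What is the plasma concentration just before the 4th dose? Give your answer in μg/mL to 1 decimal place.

f = (1/2)^(τ/t½) = (1/2)^(129/43) ≈ 0.1250.
C₀ = D/Vd = 1800/150 ≈ 12.000 μg/mL.
Before the 4th dose, 3 doses have been given. Superposition: Cmin = C₀·(f + f² + … + f^3).
≈ 12.000 × (0.1250 + 0.0156 + 0.0020) ≈ 12.000 × 0.1426 ≈ 1.711 μg/mL.

1.7 μg/mL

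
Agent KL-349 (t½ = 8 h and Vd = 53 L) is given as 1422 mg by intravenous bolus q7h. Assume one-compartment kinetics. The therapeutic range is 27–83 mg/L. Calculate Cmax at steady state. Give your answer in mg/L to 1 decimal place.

τ/t½ = 7/8 ≈ 0.875, so fraction remaining f = (1/2)^(7/8) ≈ 0.5453.
At steady state, accumulation factor R = 1/(1 − e^(−kτ)) ≈ 2.1993.
Single-dose peak C₀ = D/Vd = 1422/53 ≈ 26.830 mg/L.
Steady-state peak Cmax,ss = C₀·R ≈ 26.830 × 2.1993 ≈ 59.007 mg/L.
Peak 59.0 mg/L vs MTC 83 mg/L: below toxic threshold.

59.0 mg/L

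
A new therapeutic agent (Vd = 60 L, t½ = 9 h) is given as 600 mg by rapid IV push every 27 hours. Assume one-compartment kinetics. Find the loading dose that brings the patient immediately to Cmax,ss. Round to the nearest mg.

f = (1/2)^(27/9) ≈ 0.125000; accumulation ratio R = 1/(1−f) ≈ 1.14286.
Loading dose to hit Cmax,ss on first dose: D_load = D_maint·R ≈ 600 × 1.14286 ≈ 685.72 mg.

686 mg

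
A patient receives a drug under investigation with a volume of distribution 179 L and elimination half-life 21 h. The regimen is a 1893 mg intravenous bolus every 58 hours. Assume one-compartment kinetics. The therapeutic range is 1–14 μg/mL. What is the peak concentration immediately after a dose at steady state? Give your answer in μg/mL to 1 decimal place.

τ/t½ = 58/21 ≈ 2.7619, so fraction remaining f = (1/2)^(58/21) ≈ 0.1474.
Accumulation ratio R = 1/(1 − f) ≈ 1/0.8526 ≈ 1.1729.
Each bolus raises the concentration by D/Vd = 1893/179 ≈ 10.575 μg/mL.
Steady-state peak Cmax,ss = C₀·R ≈ 10.575 × 1.1729 ≈ 12.403 μg/mL.
Peak 12.4 μg/mL vs MTC 14 μg/mL: below toxic threshold.

12.4 μg/mL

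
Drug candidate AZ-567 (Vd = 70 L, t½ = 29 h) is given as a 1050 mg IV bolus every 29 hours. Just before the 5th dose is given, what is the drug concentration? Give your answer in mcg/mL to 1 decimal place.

14.1 mcg/mL

f = (1/2)^(τ/t½) = (1/2)^(29/29) ≈ 0.5000.
C₀ = D/Vd = 1050/70 ≈ 15.000 mcg/mL.
Before the 5th dose, 4 doses have been given. Superposition: Cmin = C₀·(f + f² + … + f^4).
≈ 15.000 × (0.5000 + 0.2500 + 0.1250 + 0.0625) ≈ 15.000 × 0.9375 ≈ 14.062 mcg/mL.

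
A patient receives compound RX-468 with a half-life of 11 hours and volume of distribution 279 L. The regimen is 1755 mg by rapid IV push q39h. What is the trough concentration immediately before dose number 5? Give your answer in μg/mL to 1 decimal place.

0.6 μg/mL

f = (1/2)^(τ/t½) = (1/2)^(39/11) ≈ 0.0856.
C₀ = D/Vd = 1755/279 ≈ 6.290 μg/mL.
Before the 5th dose, 4 doses have been given. Superposition: Cmin = C₀·(f + f² + … + f^4).
≈ 6.290 × (0.0856 + 0.0073 + 0.0006 + 0.0001) ≈ 6.290 × 0.0936 ≈ 0.589 μg/mL.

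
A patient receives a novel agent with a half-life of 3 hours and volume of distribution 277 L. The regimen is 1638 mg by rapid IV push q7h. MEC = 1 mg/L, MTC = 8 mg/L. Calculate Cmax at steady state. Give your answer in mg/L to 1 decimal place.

7.4 mg/L

Over one 7-h interval, 7/3 ≈ 2.3333 half-lives elapse, leaving f ≈ 0.1984 of each dose.
Accumulation ratio R = 1/(1 − f) ≈ 1/0.8016 ≈ 1.2475.
Single-dose peak C₀ = D/Vd = 1638/277 ≈ 5.913 mg/L.
Cmax,ss = C₀/(1 − f) ≈ 5.913/0.8016 ≈ 7.376 mg/L.
Peak 7.4 mg/L vs MTC 8 mg/L: below toxic threshold.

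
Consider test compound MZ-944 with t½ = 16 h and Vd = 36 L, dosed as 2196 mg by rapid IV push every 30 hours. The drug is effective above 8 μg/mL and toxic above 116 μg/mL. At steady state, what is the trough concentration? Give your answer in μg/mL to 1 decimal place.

22.9 μg/mL

k = ln2/t½ = ln2/16 ≈ 0.043322 h⁻¹; fraction remaining f = e^(−kτ) = e^(−0.043322×30) ≈ 0.2726.
Single-dose peak C₀ = D/Vd = 2196/36 ≈ 61.000 μg/mL.
Steady-state trough Cmin,ss = C₀·f/(1−f) ≈ 61.000 × 0.2726/0.7274 ≈ 22.860 μg/mL.
Trough 22.9 μg/mL vs MEC 8 μg/mL: adequate.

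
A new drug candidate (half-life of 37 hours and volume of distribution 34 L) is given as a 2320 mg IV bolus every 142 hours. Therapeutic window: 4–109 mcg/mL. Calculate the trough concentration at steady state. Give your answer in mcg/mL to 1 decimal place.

Over one 142-h interval, 142/37 ≈ 3.8378 half-lives elapse, leaving f ≈ 0.0699 of each dose.
Each bolus raises the concentration by D/Vd = 2320/34 ≈ 68.235 mcg/mL.
Steady-state trough Cmin,ss = C₀·f/(1−f) ≈ 68.235 × 0.0699/0.9301 ≈ 5.128 mcg/mL.
Trough 5.1 mcg/mL vs MEC 4 mcg/mL: adequate.

5.1 mcg/mL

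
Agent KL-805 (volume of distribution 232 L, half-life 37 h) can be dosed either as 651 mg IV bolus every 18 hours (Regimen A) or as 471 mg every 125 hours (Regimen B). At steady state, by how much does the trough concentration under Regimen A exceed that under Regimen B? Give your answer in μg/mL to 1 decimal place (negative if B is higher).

Regimen A: f = (1/2)^(18/37) ≈ 0.7138; Cmin,ss = (651/232)·f/(1−f) ≈ 6.998 μg/mL.
Regimen B: f = (1/2)^(125/37) ≈ 0.0962; Cmin,ss = (471/232)·f/(1−f) ≈ 0.216 μg/mL.
Difference ≈ 6.998 − 0.216 ≈ 6.782 μg/mL.

6.8 μg/mL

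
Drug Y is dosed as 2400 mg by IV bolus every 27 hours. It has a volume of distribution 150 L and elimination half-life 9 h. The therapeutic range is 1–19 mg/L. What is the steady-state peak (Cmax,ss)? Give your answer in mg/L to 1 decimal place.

The dosing interval is 3 half-lives, so f = 2^(−3) = 0.125.
At steady state, R = 1/(1 − 0.125) = 8/7.
Single-dose peak C₀ = D/Vd = 2400/150 = 16 mg/L.
Steady-state peak Cmax,ss = C₀·R = 16 × 8/7 ≈ 18.286 mg/L.
Peak 18.3 mg/L vs MTC 19 mg/L: below toxic threshold.

18.3 mg/L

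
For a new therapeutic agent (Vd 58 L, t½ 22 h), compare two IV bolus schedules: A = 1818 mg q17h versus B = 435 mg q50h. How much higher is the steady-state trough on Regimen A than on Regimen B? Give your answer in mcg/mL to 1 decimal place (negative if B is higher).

Regimen A: f = (1/2)^(17/22) ≈ 0.5853; Cmin,ss = (1818/58)·f/(1−f) ≈ 44.240 mcg/mL.
Regimen B: f = (1/2)^(50/22) ≈ 0.2069; Cmin,ss = (435/58)·f/(1−f) ≈ 1.957 mcg/mL.
Difference ≈ 44.240 − 1.957 ≈ 42.283 mcg/mL.

42.3 mcg/mL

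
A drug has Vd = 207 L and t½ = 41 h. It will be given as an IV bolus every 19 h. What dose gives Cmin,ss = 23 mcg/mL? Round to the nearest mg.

1803 mg

τ/t½ = 19/41 ≈ 0.46341, so f = (1/2)^(19/41) ≈ 0.725268.
Cmin,ss = (D/Vd)·f/(1−f), so D = Cmin,ss·Vd·(1−f)/f.
D = 23 × 207 × (1−f)/f ≈ 23 × 207 × 0.37880 ≈ 1803.47 mg.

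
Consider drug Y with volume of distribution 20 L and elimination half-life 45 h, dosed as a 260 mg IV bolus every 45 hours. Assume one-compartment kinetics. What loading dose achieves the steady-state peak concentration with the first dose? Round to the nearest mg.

520 mg

f = (1/2)^(45/45) ≈ 0.500000; accumulation ratio R = 1/(1−f) ≈ 2.00000.
Loading dose to hit Cmax,ss on first dose: D_load = D_maint·R ≈ 260 × 2.00000 ≈ 520.00 mg.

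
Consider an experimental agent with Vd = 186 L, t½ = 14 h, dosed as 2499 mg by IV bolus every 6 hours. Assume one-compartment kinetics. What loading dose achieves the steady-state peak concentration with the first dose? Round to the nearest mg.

9724 mg

f = (1/2)^(6/14) ≈ 0.742997; accumulation ratio R = 1/(1−f) ≈ 3.89101.
Loading dose to hit Cmax,ss on first dose: D_load = D_maint·R ≈ 2499 × 3.89101 ≈ 9723.63 mg.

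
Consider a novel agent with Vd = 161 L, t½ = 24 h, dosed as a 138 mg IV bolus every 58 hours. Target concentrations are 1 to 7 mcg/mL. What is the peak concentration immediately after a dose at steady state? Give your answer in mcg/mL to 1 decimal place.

1.1 mcg/mL

k = ln2/t½ = ln2/24 ≈ 0.028881 h⁻¹; fraction remaining f = e^(−kτ) = e^(−0.028881×58) ≈ 0.1873.
Accumulation ratio R = 1/(1 − f) ≈ 1/0.8127 ≈ 1.2305.
Each bolus raises the concentration by D/Vd = 138/161 ≈ 0.857 mcg/mL.
Cmax,ss = C₀/(1 − f) ≈ 0.857/0.8127 ≈ 1.055 mcg/mL.
Peak 1.1 mcg/mL vs MTC 7 mcg/mL: below toxic threshold.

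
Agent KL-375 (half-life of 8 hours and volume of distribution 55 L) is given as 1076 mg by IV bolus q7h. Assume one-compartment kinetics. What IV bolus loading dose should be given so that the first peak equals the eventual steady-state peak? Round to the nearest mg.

2366 mg

f = (1/2)^(7/8) ≈ 0.545254; accumulation ratio R = 1/(1−f) ≈ 2.19903.
Loading dose to hit Cmax,ss on first dose: D_load = D_maint·R ≈ 1076 × 2.19903 ≈ 2366.16 mg.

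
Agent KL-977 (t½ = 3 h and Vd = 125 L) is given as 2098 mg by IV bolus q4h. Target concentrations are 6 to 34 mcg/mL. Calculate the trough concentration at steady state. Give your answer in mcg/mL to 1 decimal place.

Over one 4-h interval, 4/3 ≈ 1.3333 half-lives elapse, leaving f ≈ 0.3969 of each dose.
Accumulation ratio R = 1/(1 − f) ≈ 1/0.6031 ≈ 1.6581.
Each bolus raises the concentration by D/Vd = 2098/125 ≈ 16.784 mcg/mL.
Cmax,ss = C₀/(1 − f) ≈ 16.784/0.6031 ≈ 27.830 mcg/mL.
Steady-state trough Cmin,ss = Cmax,ss·f ≈ 27.830 × 0.3969 ≈ 11.046 mcg/mL.
Trough 11.0 mcg/mL vs MEC 6 mcg/mL: adequate.

11.0 mcg/mL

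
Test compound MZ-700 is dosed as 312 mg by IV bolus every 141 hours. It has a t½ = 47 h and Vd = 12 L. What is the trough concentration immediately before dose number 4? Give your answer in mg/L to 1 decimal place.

f = (1/2)^(τ/t½) = (1/2)^(141/47) ≈ 0.1250.
C₀ = D/Vd = 312/12 ≈ 26.000 mg/L.
Before the 4th dose, 3 doses have been given. Superposition: Cmin = C₀·(f + f² + … + f^3).
≈ 26.000 × (0.1250 + 0.0156 + 0.0020) ≈ 26.000 × 0.1426 ≈ 3.708 mg/L.

3.7 mg/L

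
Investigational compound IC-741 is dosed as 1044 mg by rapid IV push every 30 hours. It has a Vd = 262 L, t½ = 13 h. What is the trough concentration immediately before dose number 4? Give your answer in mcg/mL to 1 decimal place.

f = (1/2)^(τ/t½) = (1/2)^(30/13) ≈ 0.2020.
C₀ = D/Vd = 1044/262 ≈ 3.985 mcg/mL.
Before the 4th dose, 3 doses have been given. Superposition: Cmin = C₀·(f + f² + … + f^3).
≈ 3.985 × (0.2020 + 0.0408 + 0.0082) ≈ 3.985 × 0.2510 ≈ 1.000 mcg/mL.

1.0 mcg/mL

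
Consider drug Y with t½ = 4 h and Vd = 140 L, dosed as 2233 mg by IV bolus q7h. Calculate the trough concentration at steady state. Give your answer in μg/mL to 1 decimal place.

k = ln2/t½ = ln2/4 ≈ 0.173287 h⁻¹; fraction remaining f = e^(−kτ) = e^(−0.173287×7) ≈ 0.2973.
Each bolus raises the concentration by D/Vd = 2233/140 ≈ 15.950 μg/mL.
Steady-state trough Cmin,ss = C₀·f/(1−f) ≈ 15.950 × 0.2973/0.7027 ≈ 6.748 μg/mL.

6.7 μg/mL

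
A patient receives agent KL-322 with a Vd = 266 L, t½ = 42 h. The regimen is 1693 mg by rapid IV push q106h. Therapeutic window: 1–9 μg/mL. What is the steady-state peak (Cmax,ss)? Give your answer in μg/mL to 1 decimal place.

7.7 μg/mL

τ/t½ = 106/42 ≈ 2.5238, so fraction remaining f = (1/2)^(106/42) ≈ 0.1739.
At steady state, accumulation factor R = 1/(1 − e^(−kτ)) ≈ 1.2105.
Each bolus raises the concentration by D/Vd = 1693/266 ≈ 6.365 μg/mL.
Steady-state peak Cmax,ss = C₀·R ≈ 6.365 × 1.2105 ≈ 7.705 μg/mL.
Peak 7.7 μg/mL vs MTC 9 μg/mL: below toxic threshold.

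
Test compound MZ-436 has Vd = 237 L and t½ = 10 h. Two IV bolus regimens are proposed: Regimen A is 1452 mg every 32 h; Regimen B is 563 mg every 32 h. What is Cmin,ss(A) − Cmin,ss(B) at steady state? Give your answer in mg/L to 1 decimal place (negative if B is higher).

0.5 mg/L

Regimen A: f = (1/2)^(32/10) ≈ 0.1088; Cmin,ss = (1452/237)·f/(1−f) ≈ 0.748 mg/L.
Regimen B: f = (1/2)^(32/10) ≈ 0.1088; Cmin,ss = (563/237)·f/(1−f) ≈ 0.290 mg/L.
Difference ≈ 0.748 − 0.290 ≈ 0.458 mg/L.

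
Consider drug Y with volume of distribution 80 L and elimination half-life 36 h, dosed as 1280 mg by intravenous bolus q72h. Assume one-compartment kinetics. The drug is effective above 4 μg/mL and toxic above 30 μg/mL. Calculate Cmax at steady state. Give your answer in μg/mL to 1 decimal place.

21.3 μg/mL

τ = 72 h = 2 half-lives, so f = (1/2)^2 = 0.25.
At steady state, R = 1/(1 − 0.25) = 4/3.
Single-dose peak C₀ = D/Vd = 1280/80 = 16 μg/mL.
Steady-state peak Cmax,ss = C₀·R = 16 × 4/3 ≈ 21.333 μg/mL.
Peak 21.3 μg/mL vs MTC 30 μg/mL: below toxic threshold.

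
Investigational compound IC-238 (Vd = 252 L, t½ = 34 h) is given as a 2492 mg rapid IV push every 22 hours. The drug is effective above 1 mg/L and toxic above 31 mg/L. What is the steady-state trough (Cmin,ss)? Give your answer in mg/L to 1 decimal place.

τ/t½ = 22/34 ≈ 0.64706, so fraction remaining f = (1/2)^(22/34) ≈ 0.6386.
Each bolus raises the concentration by D/Vd = 2492/252 ≈ 9.889 mg/L.
Steady-state trough Cmin,ss = C₀·f/(1−f) ≈ 9.889 × 0.6386/0.3614 ≈ 17.474 mg/L.
Trough 17.5 mg/L vs MEC 1 mg/L: adequate.

17.5 mg/L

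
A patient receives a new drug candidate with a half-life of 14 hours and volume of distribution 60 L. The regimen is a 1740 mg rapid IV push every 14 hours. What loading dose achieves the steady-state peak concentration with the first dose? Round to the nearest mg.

3480 mg

f = (1/2)^(14/14) ≈ 0.500000; accumulation ratio R = 1/(1−f) ≈ 2.00000.
Loading dose to hit Cmax,ss on first dose: D_load = D_maint·R ≈ 1740 × 2.00000 ≈ 3480.00 mg.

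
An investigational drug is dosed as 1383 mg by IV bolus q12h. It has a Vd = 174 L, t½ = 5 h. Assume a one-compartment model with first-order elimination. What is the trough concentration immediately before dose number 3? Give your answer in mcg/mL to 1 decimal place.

f = (1/2)^(τ/t½) = (1/2)^(12/5) ≈ 0.1895.
C₀ = D/Vd = 1383/174 ≈ 7.948 mcg/mL.
Before the 3rd dose, 2 doses have been given. Superposition: Cmin = C₀·(f + f²).
≈ 7.948 × (0.1895 + 0.0359) ≈ 7.948 × 0.2254 ≈ 1.791 mcg/mL.

1.8 mcg/mL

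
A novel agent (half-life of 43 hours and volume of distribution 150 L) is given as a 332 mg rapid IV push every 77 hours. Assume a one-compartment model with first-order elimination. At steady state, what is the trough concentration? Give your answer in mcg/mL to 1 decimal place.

τ/t½ = 77/43 ≈ 1.7907, so fraction remaining f = (1/2)^(77/43) ≈ 0.2890.
Each bolus raises the concentration by D/Vd = 332/150 ≈ 2.213 mcg/mL.
Steady-state trough Cmin,ss = C₀·f/(1−f) ≈ 2.213 × 0.2890/0.7110 ≈ 0.900 mcg/mL.

0.9 mcg/mL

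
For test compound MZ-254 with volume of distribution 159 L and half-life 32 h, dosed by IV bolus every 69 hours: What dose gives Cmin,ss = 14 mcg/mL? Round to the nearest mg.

τ/t½ = 69/32 ≈ 2.1562, so f = (1/2)^(69/32) ≈ 0.224339.
Cmin,ss = (D/Vd)·f/(1−f), so D = Cmin,ss·Vd·(1−f)/f.
D = 14 × 159 × (1−f)/f ≈ 14 × 159 × 3.45754 ≈ 7696.48 mg.

7696 mg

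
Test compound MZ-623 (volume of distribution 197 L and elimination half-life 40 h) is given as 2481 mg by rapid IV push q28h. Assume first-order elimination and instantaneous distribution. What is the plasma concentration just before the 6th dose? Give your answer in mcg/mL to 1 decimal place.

f = (1/2)^(τ/t½) = (1/2)^(28/40) ≈ 0.6156.
C₀ = D/Vd = 2481/197 ≈ 12.594 mcg/mL.
Before the 6th dose, 5 doses have been given. Superposition: Cmin = C₀·(f + f² + … + f^5).
≈ 12.594 × (0.6156 + 0.3790 + 0.2333 + 0.1436 + 0.0884) ≈ 12.594 × 1.4599 ≈ 18.386 mcg/mL.

18.4 mcg/mL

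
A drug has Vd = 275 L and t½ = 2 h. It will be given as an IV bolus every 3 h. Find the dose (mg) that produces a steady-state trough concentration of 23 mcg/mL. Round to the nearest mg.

τ/t½ = 3/2 ≈ 1.5, so f = (1/2)^(3/2) ≈ 0.353553.
Cmin,ss = (D/Vd)·f/(1−f), so D = Cmin,ss·Vd·(1−f)/f.
D = 23 × 275 × (1−f)/f ≈ 23 × 275 × 1.82843 ≈ 11564.82 mg.

11565 mg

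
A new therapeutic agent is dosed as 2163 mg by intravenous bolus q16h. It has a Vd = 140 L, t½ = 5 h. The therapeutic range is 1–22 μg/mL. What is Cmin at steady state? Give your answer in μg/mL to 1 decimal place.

k = ln2/t½ = ln2/5 ≈ 0.138629 h⁻¹; fraction remaining f = e^(−kτ) = e^(−0.138629×16) ≈ 0.1088.
At steady state, accumulation factor R = 1/(1 − e^(−kτ)) ≈ 1.1221.
Single-dose peak C₀ = D/Vd = 2163/140 ≈ 15.450 μg/mL.
Steady-state peak Cmax,ss = C₀·R ≈ 15.450 × 1.1221 ≈ 17.336 μg/mL.
One interval later, Cmin,ss = Cmax,ss·e^(−kτ) ≈ 17.336 × 0.1088 ≈ 1.886 μg/mL.
Trough 1.9 μg/mL vs MEC 1 μg/mL: adequate.

1.9 μg/mL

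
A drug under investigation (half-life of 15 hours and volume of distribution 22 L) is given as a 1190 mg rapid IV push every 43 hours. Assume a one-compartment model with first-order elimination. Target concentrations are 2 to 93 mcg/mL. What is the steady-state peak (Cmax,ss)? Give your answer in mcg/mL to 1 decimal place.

τ/t½ = 43/15 ≈ 2.8667, so fraction remaining f = (1/2)^(43/15) ≈ 0.1371.
At steady state, accumulation factor R = 1/(1 − e^(−kτ)) ≈ 1.1589.
Each bolus raises the concentration by D/Vd = 1190/22 ≈ 54.091 mcg/mL.
Steady-state peak Cmax,ss = C₀·R ≈ 54.091 × 1.1589 ≈ 62.686 mcg/mL.
Peak 62.7 mcg/mL vs MTC 93 mcg/mL: below toxic threshold.

62.7 mcg/mL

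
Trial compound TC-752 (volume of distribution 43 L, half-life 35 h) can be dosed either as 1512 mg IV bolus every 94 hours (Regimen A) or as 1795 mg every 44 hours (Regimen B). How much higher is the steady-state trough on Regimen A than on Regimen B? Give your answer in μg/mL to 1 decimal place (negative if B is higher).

Regimen A: f = (1/2)^(94/35) ≈ 0.1554; Cmin,ss = (1512/43)·f/(1−f) ≈ 6.470 μg/mL.
Regimen B: f = (1/2)^(44/35) ≈ 0.4184; Cmin,ss = (1795/43)·f/(1−f) ≈ 30.031 μg/mL.
Difference ≈ 6.470 − 30.031 ≈ -23.561 μg/mL.

-23.6 μg/mL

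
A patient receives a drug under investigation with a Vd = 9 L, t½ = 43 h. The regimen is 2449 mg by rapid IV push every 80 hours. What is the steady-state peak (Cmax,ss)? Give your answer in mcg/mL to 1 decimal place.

Over one 80-h interval, 80/43 ≈ 1.8605 half-lives elapse, leaving f ≈ 0.2754 of each dose.
Accumulation ratio R = 1/(1 − f) ≈ 1/0.7246 ≈ 1.3801.
Each bolus raises the concentration by D/Vd = 2449/9 ≈ 272.111 mcg/mL.
Cmax,ss = C₀/(1 − f) ≈ 272.111/0.7246 ≈ 375.533 mcg/mL.

375.5 mcg/mL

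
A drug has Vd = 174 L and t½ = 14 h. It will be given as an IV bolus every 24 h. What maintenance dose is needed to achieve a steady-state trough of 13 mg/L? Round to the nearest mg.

5160 mg

τ/t½ = 24/14 ≈ 1.7143, so f = (1/2)^(24/14) ≈ 0.304753.
Cmin,ss = (D/Vd)·f/(1−f), so D = Cmin,ss·Vd·(1−f)/f.
D = 13 × 174 × (1−f)/f ≈ 13 × 174 × 2.28135 ≈ 5160.41 mg.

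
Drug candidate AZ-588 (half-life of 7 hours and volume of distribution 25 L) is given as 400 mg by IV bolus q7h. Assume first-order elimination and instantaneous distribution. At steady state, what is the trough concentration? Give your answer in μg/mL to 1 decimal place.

τ = 7 h = 1 half-life, so f = (1/2)^1 = 0.5.
Accumulation ratio R = 1/(1 − f) = 1/0.5 = 2/1.
Single-dose peak C₀ = D/Vd = 400/25 = 16 μg/mL.
Steady-state peak Cmax,ss = C₀·R = 16 × 2/1 ≈ 32.000 μg/mL.
Steady-state trough Cmin,ss = Cmax,ss·f ≈ 32.000 × 0.5 ≈ 16.000 μg/mL.

16.0 μg/mL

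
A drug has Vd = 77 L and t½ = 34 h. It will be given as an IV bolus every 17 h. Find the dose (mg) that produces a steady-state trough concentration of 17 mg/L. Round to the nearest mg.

τ/t½ = 17/34 ≈ 0.5, so f = (1/2)^(17/34) ≈ 0.707107.
Cmin,ss = (D/Vd)·f/(1−f), so D = Cmin,ss·Vd·(1−f)/f.
D = 17 × 77 × (1−f)/f ≈ 17 × 77 × 0.41421 ≈ 542.20 mg.

542 mg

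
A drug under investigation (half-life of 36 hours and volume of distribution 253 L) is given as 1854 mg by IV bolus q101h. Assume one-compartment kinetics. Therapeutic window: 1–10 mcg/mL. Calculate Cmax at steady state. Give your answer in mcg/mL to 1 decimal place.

τ/t½ = 101/36 ≈ 2.8056, so fraction remaining f = (1/2)^(101/36) ≈ 0.1430.
Accumulation ratio R = 1/(1 − f) ≈ 1/0.8570 ≈ 1.1669.
Each bolus raises the concentration by D/Vd = 1854/253 ≈ 7.328 mcg/mL.
Steady-state peak Cmax,ss = C₀·R ≈ 7.328 × 1.1669 ≈ 8.551 mcg/mL.
Peak 8.6 mcg/mL vs MTC 10 mcg/mL: below toxic threshold.

8.6 mcg/mL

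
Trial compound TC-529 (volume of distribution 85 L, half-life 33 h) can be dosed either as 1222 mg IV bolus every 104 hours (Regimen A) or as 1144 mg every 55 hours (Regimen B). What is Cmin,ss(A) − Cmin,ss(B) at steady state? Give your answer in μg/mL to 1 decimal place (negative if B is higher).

-4.4 μg/mL

Regimen A: f = (1/2)^(104/33) ≈ 0.1125; Cmin,ss = (1222/85)·f/(1−f) ≈ 1.822 μg/mL.
Regimen B: f = (1/2)^(55/33) ≈ 0.3150; Cmin,ss = (1144/85)·f/(1−f) ≈ 6.189 μg/mL.
Difference ≈ 1.822 − 6.189 ≈ -4.367 μg/mL.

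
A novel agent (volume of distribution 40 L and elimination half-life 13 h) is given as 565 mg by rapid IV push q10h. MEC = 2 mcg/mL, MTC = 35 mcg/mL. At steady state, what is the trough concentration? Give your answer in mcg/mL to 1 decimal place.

Over one 10-h interval, 10/13 ≈ 0.76923 half-lives elapse, leaving f ≈ 0.5867 of each dose.
At steady state, accumulation factor R = 1/(1 − e^(−kτ)) ≈ 2.4195.
Each bolus raises the concentration by D/Vd = 565/40 ≈ 14.125 mcg/mL.
Cmax,ss = C₀/(1 − f) ≈ 14.125/0.4133 ≈ 34.176 mcg/mL.
One interval later, Cmin,ss = Cmax,ss·e^(−kτ) ≈ 34.176 × 0.5867 ≈ 20.051 mcg/mL.
Trough 20.1 mcg/mL vs MEC 2 mcg/mL: adequate.

20.1 mcg/mL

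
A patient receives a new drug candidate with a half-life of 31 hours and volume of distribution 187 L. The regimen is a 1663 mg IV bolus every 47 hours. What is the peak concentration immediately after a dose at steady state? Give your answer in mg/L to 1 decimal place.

13.7 mg/L

k = ln2/t½ = ln2/31 ≈ 0.022360 h⁻¹; fraction remaining f = e^(−kτ) = e^(−0.022360×47) ≈ 0.3496.
At steady state, accumulation factor R = 1/(1 − e^(−kτ)) ≈ 1.5375.
Single-dose peak C₀ = D/Vd = 1663/187 ≈ 8.893 mg/L.
Cmax,ss = C₀/(1 − f) ≈ 8.893/0.6504 ≈ 13.673 mg/L.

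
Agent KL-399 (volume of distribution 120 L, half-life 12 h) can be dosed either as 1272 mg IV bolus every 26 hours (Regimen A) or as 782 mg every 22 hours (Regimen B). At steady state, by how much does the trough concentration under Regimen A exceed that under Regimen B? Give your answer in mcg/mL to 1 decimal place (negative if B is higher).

0.5 mcg/mL

Regimen A: f = (1/2)^(26/12) ≈ 0.2227; Cmin,ss = (1272/120)·f/(1−f) ≈ 3.037 mcg/mL.
Regimen B: f = (1/2)^(22/12) ≈ 0.2806; Cmin,ss = (782/120)·f/(1−f) ≈ 2.542 mcg/mL.
Difference ≈ 3.037 − 2.542 ≈ 0.495 mcg/mL.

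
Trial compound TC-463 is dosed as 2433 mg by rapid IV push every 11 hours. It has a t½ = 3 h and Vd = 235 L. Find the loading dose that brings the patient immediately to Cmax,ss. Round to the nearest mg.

2641 mg

f = (1/2)^(11/3) ≈ 0.078745; accumulation ratio R = 1/(1−f) ≈ 1.08548.
Loading dose to hit Cmax,ss on first dose: D_load = D_maint·R ≈ 2433 × 1.08548 ≈ 2640.97 mg.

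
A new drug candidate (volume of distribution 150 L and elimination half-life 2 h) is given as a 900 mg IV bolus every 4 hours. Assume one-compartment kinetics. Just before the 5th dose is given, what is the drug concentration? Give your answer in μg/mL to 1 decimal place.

f = (1/2)^(τ/t½) = (1/2)^(4/2) ≈ 0.2500.
C₀ = D/Vd = 900/150 ≈ 6.000 μg/mL.
Before the 5th dose, 4 doses have been given. Superposition: Cmin = C₀·(f + f² + … + f^4).
≈ 6.000 × (0.2500 + 0.0625 + 0.0156 + 0.0039) ≈ 6.000 × 0.3320 ≈ 1.992 μg/mL.

2.0 μg/mL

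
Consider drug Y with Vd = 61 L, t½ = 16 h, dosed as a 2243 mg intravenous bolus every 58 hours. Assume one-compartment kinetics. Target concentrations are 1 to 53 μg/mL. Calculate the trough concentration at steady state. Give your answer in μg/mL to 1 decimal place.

Over one 58-h interval, 58/16 ≈ 3.625 half-lives elapse, leaving f ≈ 0.0811 of each dose.
Each bolus raises the concentration by D/Vd = 2243/61 ≈ 36.770 μg/mL.
Steady-state trough Cmin,ss = C₀·f/(1−f) ≈ 36.770 × 0.0811/0.9189 ≈ 3.245 μg/mL.
Trough 3.2 μg/mL vs MEC 1 μg/mL: adequate.

3.2 μg/mL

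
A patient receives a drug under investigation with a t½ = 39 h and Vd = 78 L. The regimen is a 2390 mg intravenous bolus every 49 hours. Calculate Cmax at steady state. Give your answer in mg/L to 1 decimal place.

Over one 49-h interval, 49/39 ≈ 1.2564 half-lives elapse, leaving f ≈ 0.4186 of each dose.
Accumulation ratio R = 1/(1 − f) ≈ 1/0.5814 ≈ 1.7200.
Each bolus raises the concentration by D/Vd = 2390/78 ≈ 30.641 mg/L.
Steady-state peak Cmax,ss = C₀·R ≈ 30.641 × 1.7200 ≈ 52.703 mg/L.

52.7 mg/L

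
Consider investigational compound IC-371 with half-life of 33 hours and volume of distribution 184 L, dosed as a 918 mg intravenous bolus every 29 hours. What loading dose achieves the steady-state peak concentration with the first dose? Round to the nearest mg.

2012 mg

f = (1/2)^(29/33) ≈ 0.543824; accumulation ratio R = 1/(1−f) ≈ 2.19214.
Loading dose to hit Cmax,ss on first dose: D_load = D_maint·R ≈ 918 × 2.19214 ≈ 2012.38 mg.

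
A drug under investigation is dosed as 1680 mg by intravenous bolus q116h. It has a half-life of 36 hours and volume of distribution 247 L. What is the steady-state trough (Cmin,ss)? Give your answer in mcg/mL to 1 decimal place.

Over one 116-h interval, 116/36 ≈ 3.2222 half-lives elapse, leaving f ≈ 0.1072 of each dose.
Each bolus raises the concentration by D/Vd = 1680/247 ≈ 6.802 mcg/mL.
Steady-state trough Cmin,ss = C₀·f/(1−f) ≈ 6.802 × 0.1072/0.8928 ≈ 0.817 mcg/mL.

0.8 mcg/mL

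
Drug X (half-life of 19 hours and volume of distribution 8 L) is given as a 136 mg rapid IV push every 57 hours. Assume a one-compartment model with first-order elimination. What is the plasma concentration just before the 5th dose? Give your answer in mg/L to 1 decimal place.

2.4 mg/L

f = (1/2)^(τ/t½) = (1/2)^(57/19) ≈ 0.1250.
C₀ = D/Vd = 136/8 ≈ 17.000 mg/L.
Before the 5th dose, 4 doses have been given. Superposition: Cmin = C₀·(f + f² + … + f^4).
≈ 17.000 × (0.1250 + 0.0156 + 0.0020 + 0.0002) ≈ 17.000 × 0.1428 ≈ 2.428 mg/L.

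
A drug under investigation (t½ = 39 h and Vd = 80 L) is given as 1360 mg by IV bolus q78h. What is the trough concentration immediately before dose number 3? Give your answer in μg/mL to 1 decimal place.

f = (1/2)^(τ/t½) = (1/2)^(78/39) ≈ 0.2500.
C₀ = D/Vd = 1360/80 ≈ 17.000 μg/mL.
Before the 3rd dose, 2 doses have been given. Superposition: Cmin = C₀·(f + f²).
≈ 17.000 × (0.2500 + 0.0625) ≈ 17.000 × 0.3125 ≈ 5.312 μg/mL.

5.3 μg/mL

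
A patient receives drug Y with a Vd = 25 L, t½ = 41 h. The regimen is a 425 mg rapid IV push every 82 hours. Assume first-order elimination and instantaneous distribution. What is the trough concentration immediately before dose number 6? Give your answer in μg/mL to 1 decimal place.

5.7 μg/mL

f = (1/2)^(τ/t½) = (1/2)^(82/41) ≈ 0.2500.
C₀ = D/Vd = 425/25 ≈ 17.000 μg/mL.
Before the 6th dose, 5 doses have been given. Superposition: Cmin = C₀·(f + f² + … + f^5).
≈ 17.000 × (0.2500 + 0.0625 + 0.0156 + 0.0039 + 0.0010) ≈ 17.000 × 0.3330 ≈ 5.661 μg/mL.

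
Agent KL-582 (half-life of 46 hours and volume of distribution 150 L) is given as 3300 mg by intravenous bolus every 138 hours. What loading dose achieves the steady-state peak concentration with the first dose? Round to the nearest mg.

3771 mg

f = (1/2)^(138/46) ≈ 0.125000; accumulation ratio R = 1/(1−f) ≈ 1.14286.
Loading dose to hit Cmax,ss on first dose: D_load = D_maint·R ≈ 3300 × 1.14286 ≈ 3771.44 mg.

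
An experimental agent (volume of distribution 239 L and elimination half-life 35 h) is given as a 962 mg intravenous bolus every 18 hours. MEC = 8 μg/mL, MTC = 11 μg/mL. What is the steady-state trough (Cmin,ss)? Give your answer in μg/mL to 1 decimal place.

k = ln2/t½ = ln2/35 ≈ 0.019804 h⁻¹; fraction remaining f = e^(−kτ) = e^(−0.019804×18) ≈ 0.7001.
At steady state, accumulation factor R = 1/(1 − e^(−kτ)) ≈ 3.3344.
Single-dose peak C₀ = D/Vd = 962/239 ≈ 4.025 μg/mL.
Cmax,ss = C₀/(1 − f) ≈ 4.025/0.2999 ≈ 13.421 μg/mL.
One interval later, Cmin,ss = Cmax,ss·e^(−kτ) ≈ 13.421 × 0.7001 ≈ 9.396 μg/mL.
Trough 9.4 μg/mL vs MEC 8 μg/mL: adequate.

9.4 μg/mL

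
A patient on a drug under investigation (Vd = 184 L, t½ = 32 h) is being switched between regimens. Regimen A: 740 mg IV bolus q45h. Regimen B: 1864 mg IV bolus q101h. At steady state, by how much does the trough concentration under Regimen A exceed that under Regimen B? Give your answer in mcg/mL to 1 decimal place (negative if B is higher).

Regimen A: f = (1/2)^(45/32) ≈ 0.3773; Cmin,ss = (740/184)·f/(1−f) ≈ 2.437 mcg/mL.
Regimen B: f = (1/2)^(101/32) ≈ 0.1122; Cmin,ss = (1864/184)·f/(1−f) ≈ 1.280 mcg/mL.
Difference ≈ 2.437 − 1.280 ≈ 1.157 mcg/mL.

1.2 mcg/mL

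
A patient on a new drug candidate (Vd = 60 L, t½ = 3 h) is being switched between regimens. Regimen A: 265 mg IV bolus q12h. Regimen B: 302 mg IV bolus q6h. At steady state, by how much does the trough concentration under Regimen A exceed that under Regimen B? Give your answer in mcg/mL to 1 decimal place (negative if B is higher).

-1.4 mcg/mL

Regimen A: f = (1/2)^(12/3) ≈ 0.0625; Cmin,ss = (265/60)·f/(1−f) ≈ 0.294 mcg/mL.
Regimen B: f = (1/2)^(6/3) ≈ 0.2500; Cmin,ss = (302/60)·f/(1−f) ≈ 1.678 mcg/mL.
Difference ≈ 0.294 − 1.678 ≈ -1.384 mcg/mL.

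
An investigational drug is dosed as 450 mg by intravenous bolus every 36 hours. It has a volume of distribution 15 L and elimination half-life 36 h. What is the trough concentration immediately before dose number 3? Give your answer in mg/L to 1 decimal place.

22.5 mg/L

f = (1/2)^(τ/t½) = (1/2)^(36/36) ≈ 0.5000.
C₀ = D/Vd = 450/15 ≈ 30.000 mg/L.
Before the 3rd dose, 2 doses have been given. Superposition: Cmin = C₀·(f + f²).
≈ 30.000 × (0.5000 + 0.2500) ≈ 30.000 × 0.7500 ≈ 22.500 mg/L.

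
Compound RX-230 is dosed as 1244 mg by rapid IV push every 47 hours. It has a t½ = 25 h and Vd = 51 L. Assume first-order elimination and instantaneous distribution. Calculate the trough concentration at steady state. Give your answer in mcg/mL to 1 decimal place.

9.1 mcg/mL

τ/t½ = 47/25 ≈ 1.88, so fraction remaining f = (1/2)^(47/25) ≈ 0.2717.
Accumulation ratio R = 1/(1 − f) ≈ 1/0.7283 ≈ 1.3731.
Each bolus raises the concentration by D/Vd = 1244/51 ≈ 24.392 mcg/mL.
Cmax,ss = C₀/(1 − f) ≈ 24.392/0.7283 ≈ 33.492 mcg/mL.
One interval later, Cmin,ss = Cmax,ss·e^(−kτ) ≈ 33.492 × 0.2717 ≈ 9.100 mcg/mL.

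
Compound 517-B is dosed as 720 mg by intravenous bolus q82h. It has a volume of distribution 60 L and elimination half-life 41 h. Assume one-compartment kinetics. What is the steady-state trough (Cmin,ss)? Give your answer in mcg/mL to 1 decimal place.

τ = 82 h = 2 half-lives, so f = (1/2)^2 = 0.25.
At steady state, R = 1/(1 − 0.25) = 4/3.
Single-dose peak C₀ = D/Vd = 720/60 = 12 mcg/mL.
Steady-state peak Cmax,ss = C₀·R = 12 × 4/3 ≈ 16.000 mcg/mL.
Steady-state trough Cmin,ss = Cmax,ss·f ≈ 16.000 × 0.25 ≈ 4.000 mcg/mL.

4.0 mcg/mL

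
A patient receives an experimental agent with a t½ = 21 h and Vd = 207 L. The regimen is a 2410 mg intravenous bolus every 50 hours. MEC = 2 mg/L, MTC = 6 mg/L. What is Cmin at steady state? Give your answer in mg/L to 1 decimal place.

2.8 mg/L

Over one 50-h interval, 50/21 ≈ 2.381 half-lives elapse, leaving f ≈ 0.1920 of each dose.
Single-dose peak C₀ = D/Vd = 2410/207 ≈ 11.643 mg/L.
Steady-state trough Cmin,ss = C₀·f/(1−f) ≈ 11.643 × 0.1920/0.8080 ≈ 2.767 mg/L.
Trough 2.8 mg/L vs MEC 2 mg/L: adequate.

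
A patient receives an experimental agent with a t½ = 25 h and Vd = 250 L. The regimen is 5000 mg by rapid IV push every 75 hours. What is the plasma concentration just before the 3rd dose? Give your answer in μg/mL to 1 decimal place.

2.8 μg/mL

f = (1/2)^(τ/t½) = (1/2)^(75/25) ≈ 0.1250.
C₀ = D/Vd = 5000/250 ≈ 20.000 μg/mL.
Before the 3rd dose, 2 doses have been given. Superposition: Cmin = C₀·(f + f²).
≈ 20.000 × (0.1250 + 0.0156) ≈ 20.000 × 0.1406 ≈ 2.812 μg/mL.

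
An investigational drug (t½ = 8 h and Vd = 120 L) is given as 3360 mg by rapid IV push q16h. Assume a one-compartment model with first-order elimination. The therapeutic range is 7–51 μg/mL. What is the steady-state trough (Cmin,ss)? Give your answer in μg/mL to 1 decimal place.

The dosing interval is 2 half-lives, so f = 2^(−2) = 0.25.
Accumulation ratio R = 1/(1 − f) = 1/0.75 = 4/3.
Single-dose peak C₀ = D/Vd = 3360/120 = 28 μg/mL.
Steady-state peak Cmax,ss = C₀·R = 28 × 4/3 ≈ 37.333 μg/mL.
Steady-state trough Cmin,ss = Cmax,ss·f ≈ 37.333 × 0.25 ≈ 9.333 μg/mL.
Trough 9.3 μg/mL vs MEC 7 μg/mL: adequate.

9.3 μg/mL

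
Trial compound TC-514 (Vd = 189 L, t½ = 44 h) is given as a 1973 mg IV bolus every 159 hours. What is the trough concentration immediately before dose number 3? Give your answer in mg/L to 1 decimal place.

f = (1/2)^(τ/t½) = (1/2)^(159/44) ≈ 0.0817.
C₀ = D/Vd = 1973/189 ≈ 10.439 mg/L.
Before the 3rd dose, 2 doses have been given. Superposition: Cmin = C₀·(f + f²).
≈ 10.439 × (0.0817 + 0.0067) ≈ 10.439 × 0.0884 ≈ 0.923 mg/L.

0.9 mg/L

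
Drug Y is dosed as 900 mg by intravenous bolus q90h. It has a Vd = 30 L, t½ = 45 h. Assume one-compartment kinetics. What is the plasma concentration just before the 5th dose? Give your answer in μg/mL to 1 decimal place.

10.0 μg/mL

f = (1/2)^(τ/t½) = (1/2)^(90/45) ≈ 0.2500.
C₀ = D/Vd = 900/30 ≈ 30.000 μg/mL.
Before the 5th dose, 4 doses have been given. Superposition: Cmin = C₀·(f + f² + … + f^4).
≈ 30.000 × (0.2500 + 0.0625 + 0.0156 + 0.0039) ≈ 30.000 × 0.3320 ≈ 9.960 μg/mL.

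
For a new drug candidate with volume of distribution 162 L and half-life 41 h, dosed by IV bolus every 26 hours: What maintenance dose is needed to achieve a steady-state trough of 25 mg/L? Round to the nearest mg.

τ/t½ = 26/41 ≈ 0.63415, so f = (1/2)^(26/41) ≈ 0.644322.
Cmin,ss = (D/Vd)·f/(1−f), so D = Cmin,ss·Vd·(1−f)/f.
D = 25 × 162 × (1−f)/f ≈ 25 × 162 × 0.55202 ≈ 2235.68 mg.

2236 mg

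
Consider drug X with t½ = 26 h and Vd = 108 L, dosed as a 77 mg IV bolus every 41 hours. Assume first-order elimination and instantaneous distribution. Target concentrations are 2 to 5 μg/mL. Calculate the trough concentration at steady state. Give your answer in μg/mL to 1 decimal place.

0.4 μg/mL

Over one 41-h interval, 41/26 ≈ 1.5769 half-lives elapse, leaving f ≈ 0.3352 of each dose.
Single-dose peak C₀ = D/Vd = 77/108 ≈ 0.713 μg/mL.
Steady-state trough Cmin,ss = C₀·f/(1−f) ≈ 0.713 × 0.3352/0.6648 ≈ 0.360 μg/mL.
Trough 0.4 μg/mL vs MEC 2 μg/mL: subtherapeutic.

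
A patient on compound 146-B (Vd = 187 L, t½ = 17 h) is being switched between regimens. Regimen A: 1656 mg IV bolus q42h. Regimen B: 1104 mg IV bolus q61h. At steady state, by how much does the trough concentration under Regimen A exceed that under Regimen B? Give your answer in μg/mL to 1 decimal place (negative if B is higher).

Regimen A: f = (1/2)^(42/17) ≈ 0.1804; Cmin,ss = (1656/187)·f/(1−f) ≈ 1.949 μg/mL.
Regimen B: f = (1/2)^(61/17) ≈ 0.0831; Cmin,ss = (1104/187)·f/(1−f) ≈ 0.535 μg/mL.
Difference ≈ 1.949 − 0.535 ≈ 1.414 μg/mL.

1.4 μg/mL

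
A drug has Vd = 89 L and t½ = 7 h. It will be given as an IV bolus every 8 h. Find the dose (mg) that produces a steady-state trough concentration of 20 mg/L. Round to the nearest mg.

2151 mg

τ/t½ = 8/7 ≈ 1.1429, so f = (1/2)^(8/7) ≈ 0.452862.
Cmin,ss = (D/Vd)·f/(1−f), so D = Cmin,ss·Vd·(1−f)/f.
D = 20 × 89 × (1−f)/f ≈ 20 × 89 × 1.20818 ≈ 2150.56 mg.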